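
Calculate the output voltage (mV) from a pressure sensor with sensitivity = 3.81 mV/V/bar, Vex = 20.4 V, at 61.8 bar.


Output = sensitivity * Vex * P.
Vout = 3.81 * 20.4 * 61.8
Vout = 77.724 * 61.8
Vout = 4803.34 mV

4803.34 mV


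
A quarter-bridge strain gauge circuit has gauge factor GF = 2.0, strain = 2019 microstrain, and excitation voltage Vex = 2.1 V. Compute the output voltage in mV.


Quarter bridge output: Vout = (GF * epsilon * Vex) / 4.
Vout = (2.0 * 2019e-6 * 2.1) / 4
Vout = 0.0084798 / 4 V
Vout = 0.00211995 V = 2.12 mV

2.12 mV


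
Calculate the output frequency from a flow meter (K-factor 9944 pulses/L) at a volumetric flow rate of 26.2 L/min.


Frequency = K * Q / 60 (converting L/min to L/s).
f = 9944 * 26.2 / 60
f = 260532.8 / 60
f = 4342.21 Hz

4342.21 Hz


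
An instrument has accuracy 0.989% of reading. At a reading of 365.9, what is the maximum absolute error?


Absolute error = (accuracy% / 100) * reading.
Error = (0.989 / 100) * 365.9
Error = 0.00989 * 365.9
Error = 3.6188

3.6188


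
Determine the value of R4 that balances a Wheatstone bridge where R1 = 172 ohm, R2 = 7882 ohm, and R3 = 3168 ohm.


At balance: R1*R4 = R2*R3, so R4 = R2*R3/R1.
R4 = 7882 * 3168 / 172
R4 = 24970176 / 172
R4 = 145175.44 ohm

145175.44 ohm


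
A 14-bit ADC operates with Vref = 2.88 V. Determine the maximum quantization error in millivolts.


The maximum quantization error is +/- LSB/2.
LSB = Vref / 2^n = 2.88 / 16384 = 0.00017578 V
Max error = LSB / 2 = 0.00017578 / 2 = 8.789e-05 V
Max error = 0.0879 mV

0.0879 mV


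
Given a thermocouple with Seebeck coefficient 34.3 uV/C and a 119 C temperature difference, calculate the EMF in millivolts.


The thermocouple output V = sensitivity * dT.
V = 34.3 uV/C * 119 C
V = 4081.7 uV
V = 4.082 mV

4.082 mV


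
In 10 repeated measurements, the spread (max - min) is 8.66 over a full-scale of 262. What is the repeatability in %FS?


Repeatability = (spread / full scale) * 100%.
R = (8.66 / 262) * 100
R = 3.305 %FS

3.305 %FS


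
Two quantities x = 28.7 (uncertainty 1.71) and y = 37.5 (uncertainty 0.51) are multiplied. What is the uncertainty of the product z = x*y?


For a product z = x*y, the relative uncertainty is:
uz/z = sqrt((ux/x)^2 + (uy/y)^2)
Relative uncertainties: ux/x = 1.71/28.7 = 0.059582
uy/y = 0.51/37.5 = 0.0136
z = 28.7 * 37.5 = 1076.2
uz = 1076.2 * sqrt(0.059582^2 + 0.0136^2) = 65.774

65.774


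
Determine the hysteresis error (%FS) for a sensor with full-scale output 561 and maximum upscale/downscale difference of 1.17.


Hysteresis = (max difference / full scale) * 100%.
H = (1.17 / 561) * 100
H = 0.209 %FS

0.209 %FS


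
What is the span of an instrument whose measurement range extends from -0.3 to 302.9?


Span = upper range - lower range.
Span = 302.9 - (-0.3)
Span = 303.2

303.2


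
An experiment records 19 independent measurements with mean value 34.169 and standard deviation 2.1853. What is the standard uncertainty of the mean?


The standard uncertainty for Type A evaluation is u = s / sqrt(n).
u = 2.1853 / sqrt(19)
u = 2.1853 / 4.3589
u = 0.5013

0.5013


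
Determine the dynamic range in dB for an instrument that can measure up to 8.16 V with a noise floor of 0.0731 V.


Dynamic range = 20 * log10(Vmax / Vnoise).
DR = 20 * log10(8.16 / 0.0731)
DR = 20 * log10(111.63)
DR = 40.96 dB

40.96 dB


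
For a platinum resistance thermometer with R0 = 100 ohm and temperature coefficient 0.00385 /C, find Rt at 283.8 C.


The RTD equation: Rt = R0 * (1 + alpha * T).
Rt = 100 * (1 + 0.00385 * 283.8)
Rt = 100 * (1 + 1.09263)
Rt = 100 * 2.09263
Rt = 209.263 ohm

209.263 ohm


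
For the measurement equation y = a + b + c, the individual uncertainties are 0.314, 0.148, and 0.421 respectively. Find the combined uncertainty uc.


For a sum of independent quantities, uc = sqrt(u1^2 + u2^2 + u3^2).
uc = sqrt(0.314^2 + 0.148^2 + 0.421^2)
uc = sqrt(0.098596 + 0.021904 + 0.177241)
uc = 0.5457

0.5457


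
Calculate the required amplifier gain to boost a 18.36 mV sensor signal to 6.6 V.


Gain = Vout / Vin (converting to same units).
G = 6.6 V / 18.36 mV
G = 6600.0 mV / 18.36 mV
G = 359.48

359.48


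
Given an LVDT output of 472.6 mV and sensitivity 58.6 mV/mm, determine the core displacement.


Displacement = Vout / sensitivity.
d = 472.6 / 58.6
d = 8.065 mm

8.065 mm


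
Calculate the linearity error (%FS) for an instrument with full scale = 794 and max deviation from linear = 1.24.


Linearity error = (max deviation / full scale) * 100%.
Linearity = (1.24 / 794) * 100
Linearity = 0.156 %FS

0.156 %FS


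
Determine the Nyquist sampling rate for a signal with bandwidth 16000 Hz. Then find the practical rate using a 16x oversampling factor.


By Nyquist theorem, fs_min = 2 * fmax.
fs_min = 2 * 16000 = 32000 Hz
Practical rate = 16 * fs_min = 16 * 32000 = 512000 Hz

fs_min = 32000 Hz, fs_practical = 512000 Hz


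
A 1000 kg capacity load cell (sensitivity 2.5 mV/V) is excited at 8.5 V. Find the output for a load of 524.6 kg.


Vout = rated_output * Vex * (load / capacity).
Vout = 2.5 * 8.5 * (524.6 / 1000)
Vout = 2.5 * 8.5 * 0.5246
Vout = 11.148 mV

11.148 mV


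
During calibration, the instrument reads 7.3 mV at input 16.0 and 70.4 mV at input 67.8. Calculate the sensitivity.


Sensitivity = (y2 - y1) / (x2 - x1).
S = (70.4 - 7.3) / (67.8 - 16.0)
S = 63.1 / 51.8
S = 1.2181 mV/unit

1.2181 mV/unit


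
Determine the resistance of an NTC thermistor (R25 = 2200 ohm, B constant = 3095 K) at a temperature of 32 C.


NTC thermistor equation: Rt = R25 * exp(B * (1/T - 1/T25)).
T in Kelvin: 305.15 K, T25 = 298.15 K
1/T - 1/T25 = 1/305.15 - 1/298.15 = -7.694e-05
B * (1/T - 1/T25) = 3095 * -7.694e-05 = -0.2381
Rt = 2200 * exp(-0.2381) = 1733.8 ohm

1733.8 ohm


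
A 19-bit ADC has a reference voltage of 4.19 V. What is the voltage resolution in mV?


The resolution (LSB) of an ADC is Vref / 2^n.
LSB = 4.19 / 2^19
LSB = 4.19 / 524288
LSB = 7.99e-06 V = 0.00799179 mV

0.00799179 mV


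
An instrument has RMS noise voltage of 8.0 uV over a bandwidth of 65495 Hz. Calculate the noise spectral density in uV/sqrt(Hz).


Noise spectral density = Vrms / sqrt(BW).
NSD = 8.0 / sqrt(65495)
NSD = 8.0 / 255.9199
NSD = 0.0313 uV/sqrt(Hz)

0.0313 uV/sqrt(Hz)


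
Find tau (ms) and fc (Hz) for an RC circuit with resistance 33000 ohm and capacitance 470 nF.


Time constant: tau = R * C.
tau = 33000 * 4.70e-07 = 0.01551 s
tau = 15.51 ms
Cutoff frequency: fc = 1 / (2*pi*R*C).
fc = 1 / (2*pi*0.01551) = 10.26 Hz

tau = 15.51 ms, fc = 10.26 Hz


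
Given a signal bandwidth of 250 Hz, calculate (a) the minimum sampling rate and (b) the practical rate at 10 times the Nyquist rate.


By Nyquist theorem, fs_min = 2 * fmax.
fs_min = 2 * 250 = 500 Hz
Practical rate = 10 * fs_min = 10 * 500 = 5000 Hz

fs_min = 500 Hz, fs_practical = 5000 Hz


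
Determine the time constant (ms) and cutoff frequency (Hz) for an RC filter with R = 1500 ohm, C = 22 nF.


Time constant: tau = R * C.
tau = 1500 * 2.20e-08 = 3.3e-05 s
tau = 0.033 ms
Cutoff frequency: fc = 1 / (2*pi*R*C).
fc = 1 / (2*pi*3.3e-05) = 4822.88 Hz

tau = 0.033 ms, fc = 4822.88 Hz


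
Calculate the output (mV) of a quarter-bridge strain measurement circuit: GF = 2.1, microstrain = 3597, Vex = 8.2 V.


Quarter bridge output: Vout = (GF * epsilon * Vex) / 4.
Vout = (2.1 * 3597e-6 * 8.2) / 4
Vout = 0.06194034 / 4 V
Vout = 0.01548508 V = 15.4851 mV

15.4851 mV


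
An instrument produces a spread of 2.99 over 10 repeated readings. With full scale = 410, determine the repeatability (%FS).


Repeatability = (spread / full scale) * 100%.
R = (2.99 / 410) * 100
R = 0.729 %FS

0.729 %FS


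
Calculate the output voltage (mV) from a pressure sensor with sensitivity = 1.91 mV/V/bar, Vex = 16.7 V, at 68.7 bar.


Output = sensitivity * Vex * P.
Vout = 1.91 * 16.7 * 68.7
Vout = 31.897 * 68.7
Vout = 2191.32 mV

2191.32 mV


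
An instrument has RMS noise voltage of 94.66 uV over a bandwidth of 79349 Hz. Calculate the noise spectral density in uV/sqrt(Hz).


Noise spectral density = Vrms / sqrt(BW).
NSD = 94.66 / sqrt(79349)
NSD = 94.66 / 281.6895
NSD = 0.336 uV/sqrt(Hz)

0.336 uV/sqrt(Hz)


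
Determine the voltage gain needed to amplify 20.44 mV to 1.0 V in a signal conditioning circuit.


Gain = Vout / Vin (converting to same units).
G = 1.0 V / 20.44 mV
G = 1000.0 mV / 20.44 mV
G = 48.92

48.92


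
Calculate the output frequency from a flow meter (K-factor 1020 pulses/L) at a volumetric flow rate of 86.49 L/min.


Frequency = K * Q / 60 (converting L/min to L/s).
f = 1020 * 86.49 / 60
f = 88219.8 / 60
f = 1470.33 Hz

1470.33 Hz


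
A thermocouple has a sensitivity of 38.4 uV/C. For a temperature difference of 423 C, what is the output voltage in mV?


The thermocouple output V = sensitivity * dT.
V = 38.4 uV/C * 423 C
V = 16243.2 uV
V = 16.243 mV

16.243 mV


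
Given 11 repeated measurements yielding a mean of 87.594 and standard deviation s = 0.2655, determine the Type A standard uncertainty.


The standard uncertainty for Type A evaluation is u = s / sqrt(n).
u = 0.2655 / sqrt(11)
u = 0.2655 / 3.3166
u = 0.0801

0.0801


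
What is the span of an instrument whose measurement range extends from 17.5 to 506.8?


Span = upper range - lower range.
Span = 506.8 - (17.5)
Span = 489.3

489.3


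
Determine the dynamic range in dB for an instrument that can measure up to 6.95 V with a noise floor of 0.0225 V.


Dynamic range = 20 * log10(Vmax / Vnoise).
DR = 20 * log10(6.95 / 0.0225)
DR = 20 * log10(308.89)
DR = 49.8 dB

49.8 dB


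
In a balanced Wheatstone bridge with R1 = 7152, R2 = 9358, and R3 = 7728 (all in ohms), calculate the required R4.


At balance: R1*R4 = R2*R3, so R4 = R2*R3/R1.
R4 = 9358 * 7728 / 7152
R4 = 72318624 / 7152
R4 = 10111.66 ohm

10111.66 ohm


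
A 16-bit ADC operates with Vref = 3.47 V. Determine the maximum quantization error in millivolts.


The maximum quantization error is +/- LSB/2.
LSB = Vref / 2^n = 3.47 / 65536 = 5.295e-05 V
Max error = LSB / 2 = 5.295e-05 / 2 = 2.647e-05 V
Max error = 0.0265 mV

0.0265 mV


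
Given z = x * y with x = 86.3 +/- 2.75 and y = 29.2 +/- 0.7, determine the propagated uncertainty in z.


For a product z = x*y, the relative uncertainty is:
uz/z = sqrt((ux/x)^2 + (uy/y)^2)
Relative uncertainties: ux/x = 2.75/86.3 = 0.031866
uy/y = 0.7/29.2 = 0.023973
z = 86.3 * 29.2 = 2520.0
uz = 2520.0 * sqrt(0.031866^2 + 0.023973^2) = 100.486

100.486


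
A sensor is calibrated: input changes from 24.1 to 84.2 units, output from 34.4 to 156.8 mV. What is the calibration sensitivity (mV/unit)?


Sensitivity = (y2 - y1) / (x2 - x1).
S = (156.8 - 34.4) / (84.2 - 24.1)
S = 122.4 / 60.1
S = 2.0366 mV/unit

2.0366 mV/unit


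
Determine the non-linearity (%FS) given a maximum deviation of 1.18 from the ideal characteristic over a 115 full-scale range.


Linearity error = (max deviation / full scale) * 100%.
Linearity = (1.18 / 115) * 100
Linearity = 1.026 %FS

1.026 %FS


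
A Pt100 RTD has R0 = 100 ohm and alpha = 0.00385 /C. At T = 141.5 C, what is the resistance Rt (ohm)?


The RTD equation: Rt = R0 * (1 + alpha * T).
Rt = 100 * (1 + 0.00385 * 141.5)
Rt = 100 * (1 + 0.544775)
Rt = 100 * 1.544775
Rt = 154.477 ohm

154.477 ohm


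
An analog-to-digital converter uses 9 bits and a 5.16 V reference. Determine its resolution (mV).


The resolution (LSB) of an ADC is Vref / 2^n.
LSB = 5.16 / 2^9
LSB = 5.16 / 512
LSB = 0.01007813 V = 10.078125 mV

10.078125 mV


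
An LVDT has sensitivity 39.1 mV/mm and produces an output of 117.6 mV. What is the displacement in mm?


Displacement = Vout / sensitivity.
d = 117.6 / 39.1
d = 3.008 mm

3.008 mm


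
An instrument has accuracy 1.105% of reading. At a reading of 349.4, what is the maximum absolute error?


Absolute error = (accuracy% / 100) * reading.
Error = (1.105 / 100) * 349.4
Error = 0.01105 * 349.4
Error = 3.8609

3.8609


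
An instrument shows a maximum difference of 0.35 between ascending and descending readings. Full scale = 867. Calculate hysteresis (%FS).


Hysteresis = (max difference / full scale) * 100%.
H = (0.35 / 867) * 100
H = 0.04 %FS

0.04 %FS


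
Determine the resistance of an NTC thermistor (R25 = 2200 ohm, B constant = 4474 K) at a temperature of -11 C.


NTC thermistor equation: Rt = R25 * exp(B * (1/T - 1/T25)).
T in Kelvin: 262.15 K, T25 = 298.15 K
1/T - 1/T25 = 1/262.15 - 1/298.15 = 0.00046059
B * (1/T - 1/T25) = 4474 * 0.00046059 = 2.0607
Rt = 2200 * exp(2.0607) = 17273.1 ohm

17273.1 ohm


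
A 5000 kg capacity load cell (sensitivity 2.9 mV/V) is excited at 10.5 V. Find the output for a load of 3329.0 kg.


Vout = rated_output * Vex * (load / capacity).
Vout = 2.9 * 10.5 * (3329.0 / 5000)
Vout = 2.9 * 10.5 * 0.6658
Vout = 20.274 mV

20.274 mV


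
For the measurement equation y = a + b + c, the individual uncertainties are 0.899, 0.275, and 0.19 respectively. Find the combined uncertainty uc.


For a sum of independent quantities, uc = sqrt(u1^2 + u2^2 + u3^2).
uc = sqrt(0.899^2 + 0.275^2 + 0.19^2)
uc = sqrt(0.808201 + 0.075625 + 0.0361)
uc = 0.9591

0.9591


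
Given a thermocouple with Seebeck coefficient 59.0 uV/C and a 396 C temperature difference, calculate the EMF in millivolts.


The thermocouple output V = sensitivity * dT.
V = 59.0 uV/C * 396 C
V = 23364.0 uV
V = 23.364 mV

23.364 mV


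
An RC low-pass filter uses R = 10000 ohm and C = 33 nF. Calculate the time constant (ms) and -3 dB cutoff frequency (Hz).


Time constant: tau = R * C.
tau = 10000 * 3.30e-08 = 0.00033 s
tau = 0.33 ms
Cutoff frequency: fc = 1 / (2*pi*R*C).
fc = 1 / (2*pi*0.00033) = 482.29 Hz

tau = 0.33 ms, fc = 482.29 Hz


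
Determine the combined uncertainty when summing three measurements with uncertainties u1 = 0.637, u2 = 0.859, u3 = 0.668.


For a sum of independent quantities, uc = sqrt(u1^2 + u2^2 + u3^2).
uc = sqrt(0.637^2 + 0.859^2 + 0.668^2)
uc = sqrt(0.405769 + 0.737881 + 0.446224)
uc = 1.2609

1.2609


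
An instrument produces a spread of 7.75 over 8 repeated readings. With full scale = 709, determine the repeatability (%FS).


Repeatability = (spread / full scale) * 100%.
R = (7.75 / 709) * 100
R = 1.093 %FS

1.093 %FS


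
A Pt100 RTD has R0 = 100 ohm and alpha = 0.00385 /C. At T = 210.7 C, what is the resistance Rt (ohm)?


The RTD equation: Rt = R0 * (1 + alpha * T).
Rt = 100 * (1 + 0.00385 * 210.7)
Rt = 100 * (1 + 0.811195)
Rt = 100 * 1.811195
Rt = 181.12 ohm

181.12 ohm


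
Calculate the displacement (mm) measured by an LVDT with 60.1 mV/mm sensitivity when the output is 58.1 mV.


Displacement = Vout / sensitivity.
d = 58.1 / 60.1
d = 0.967 mm

0.967 mm


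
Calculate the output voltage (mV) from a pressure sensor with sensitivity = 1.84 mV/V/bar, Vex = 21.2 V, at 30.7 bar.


Output = sensitivity * Vex * P.
Vout = 1.84 * 21.2 * 30.7
Vout = 39.008 * 30.7
Vout = 1197.55 mV

1197.55 mV


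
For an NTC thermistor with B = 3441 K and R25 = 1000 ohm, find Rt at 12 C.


NTC thermistor equation: Rt = R25 * exp(B * (1/T - 1/T25)).
T in Kelvin: 285.15 K, T25 = 298.15 K
1/T - 1/T25 = 1/285.15 - 1/298.15 = 0.00015291
B * (1/T - 1/T25) = 3441 * 0.00015291 = 0.5262
Rt = 1000 * exp(0.5262) = 1692.4 ohm

1692.4 ohm


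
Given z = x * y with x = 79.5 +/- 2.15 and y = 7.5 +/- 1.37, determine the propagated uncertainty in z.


For a product z = x*y, the relative uncertainty is:
uz/z = sqrt((ux/x)^2 + (uy/y)^2)
Relative uncertainties: ux/x = 2.15/79.5 = 0.027044
uy/y = 1.37/7.5 = 0.182667
z = 79.5 * 7.5 = 596.2
uz = 596.2 * sqrt(0.027044^2 + 0.182667^2) = 110.102

110.102


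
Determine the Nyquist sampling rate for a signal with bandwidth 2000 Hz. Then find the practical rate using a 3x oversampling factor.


By Nyquist theorem, fs_min = 2 * fmax.
fs_min = 2 * 2000 = 4000 Hz
Practical rate = 3 * fs_min = 3 * 4000 = 12000 Hz

fs_min = 4000 Hz, fs_practical = 12000 Hz


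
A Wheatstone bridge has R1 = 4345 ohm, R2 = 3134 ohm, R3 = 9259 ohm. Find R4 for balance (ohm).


At balance: R1*R4 = R2*R3, so R4 = R2*R3/R1.
R4 = 3134 * 9259 / 4345
R4 = 29017706 / 4345
R4 = 6678.41 ohm

6678.41 ohm


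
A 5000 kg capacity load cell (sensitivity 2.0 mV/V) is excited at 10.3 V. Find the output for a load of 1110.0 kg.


Vout = rated_output * Vex * (load / capacity).
Vout = 2.0 * 10.3 * (1110.0 / 5000)
Vout = 2.0 * 10.3 * 0.222
Vout = 4.573 mV

4.573 mV


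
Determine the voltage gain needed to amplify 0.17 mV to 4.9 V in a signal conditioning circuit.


Gain = Vout / Vin (converting to same units).
G = 4.9 V / 0.17 mV
G = 4900.0 mV / 0.17 mV
G = 28823.53

28823.53


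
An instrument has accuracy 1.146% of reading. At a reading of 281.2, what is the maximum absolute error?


Absolute error = (accuracy% / 100) * reading.
Error = (1.146 / 100) * 281.2
Error = 0.01146 * 281.2
Error = 3.2226

3.2226


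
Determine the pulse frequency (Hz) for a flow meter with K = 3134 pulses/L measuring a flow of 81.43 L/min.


Frequency = K * Q / 60 (converting L/min to L/s).
f = 3134 * 81.43 / 60
f = 255201.62 / 60
f = 4253.36 Hz

4253.36 Hz


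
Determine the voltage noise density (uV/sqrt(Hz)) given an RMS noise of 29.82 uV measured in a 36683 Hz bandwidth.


Noise spectral density = Vrms / sqrt(BW).
NSD = 29.82 / sqrt(36683)
NSD = 29.82 / 191.5281
NSD = 0.1557 uV/sqrt(Hz)

0.1557 uV/sqrt(Hz)


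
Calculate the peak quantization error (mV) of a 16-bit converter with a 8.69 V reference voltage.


The maximum quantization error is +/- LSB/2.
LSB = Vref / 2^n = 8.69 / 65536 = 0.0001326 V
Max error = LSB / 2 = 0.0001326 / 2 = 6.63e-05 V
Max error = 0.0663 mV

0.0663 mV


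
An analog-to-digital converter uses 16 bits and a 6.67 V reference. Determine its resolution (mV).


The resolution (LSB) of an ADC is Vref / 2^n.
LSB = 6.67 / 2^16
LSB = 6.67 / 65536
LSB = 0.00010178 V = 0.10177612 mV

0.10177612 mV


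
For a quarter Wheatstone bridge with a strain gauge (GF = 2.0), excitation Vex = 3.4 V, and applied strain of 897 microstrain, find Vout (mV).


Quarter bridge output: Vout = (GF * epsilon * Vex) / 4.
Vout = (2.0 * 897e-6 * 3.4) / 4
Vout = 0.0060996 / 4 V
Vout = 0.0015249 V = 1.5249 mV

1.5249 mV


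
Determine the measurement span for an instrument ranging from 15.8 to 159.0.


Span = upper range - lower range.
Span = 159.0 - (15.8)
Span = 143.2

143.2


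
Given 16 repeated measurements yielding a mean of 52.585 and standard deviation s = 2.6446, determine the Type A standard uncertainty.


The standard uncertainty for Type A evaluation is u = s / sqrt(n).
u = 2.6446 / sqrt(16)
u = 2.6446 / 4.0
u = 0.6612

0.6612


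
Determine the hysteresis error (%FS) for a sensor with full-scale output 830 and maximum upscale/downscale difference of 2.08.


Hysteresis = (max difference / full scale) * 100%.
H = (2.08 / 830) * 100
H = 0.251 %FS

0.251 %FS


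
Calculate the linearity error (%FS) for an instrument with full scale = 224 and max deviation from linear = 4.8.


Linearity error = (max deviation / full scale) * 100%.
Linearity = (4.8 / 224) * 100
Linearity = 2.143 %FS

2.143 %FS


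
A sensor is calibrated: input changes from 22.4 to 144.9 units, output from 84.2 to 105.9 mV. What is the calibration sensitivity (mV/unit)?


Sensitivity = (y2 - y1) / (x2 - x1).
S = (105.9 - 84.2) / (144.9 - 22.4)
S = 21.7 / 122.5
S = 0.1771 mV/unit

0.1771 mV/unit


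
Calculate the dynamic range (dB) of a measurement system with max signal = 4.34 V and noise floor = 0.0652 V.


Dynamic range = 20 * log10(Vmax / Vnoise).
DR = 20 * log10(4.34 / 0.0652)
DR = 20 * log10(66.56)
DR = 36.46 dB

36.46 dB


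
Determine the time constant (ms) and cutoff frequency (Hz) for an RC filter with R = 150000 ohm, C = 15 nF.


Time constant: tau = R * C.
tau = 150000 * 1.50e-08 = 0.00225 s
tau = 2.25 ms
Cutoff frequency: fc = 1 / (2*pi*R*C).
fc = 1 / (2*pi*0.00225) = 70.74 Hz

tau = 2.25 ms, fc = 70.74 Hz


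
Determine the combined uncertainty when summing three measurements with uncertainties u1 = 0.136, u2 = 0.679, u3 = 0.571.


For a sum of independent quantities, uc = sqrt(u1^2 + u2^2 + u3^2).
uc = sqrt(0.136^2 + 0.679^2 + 0.571^2)
uc = sqrt(0.018496 + 0.461041 + 0.326041)
uc = 0.8975

0.8975


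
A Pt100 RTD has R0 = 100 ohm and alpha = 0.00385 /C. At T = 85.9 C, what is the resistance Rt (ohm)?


The RTD equation: Rt = R0 * (1 + alpha * T).
Rt = 100 * (1 + 0.00385 * 85.9)
Rt = 100 * (1 + 0.330715)
Rt = 100 * 1.330715
Rt = 133.072 ohm

133.072 ohm


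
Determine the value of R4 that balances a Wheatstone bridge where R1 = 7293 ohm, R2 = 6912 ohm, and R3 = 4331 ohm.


At balance: R1*R4 = R2*R3, so R4 = R2*R3/R1.
R4 = 6912 * 4331 / 7293
R4 = 29935872 / 7293
R4 = 4104.74 ohm

4104.74 ohm


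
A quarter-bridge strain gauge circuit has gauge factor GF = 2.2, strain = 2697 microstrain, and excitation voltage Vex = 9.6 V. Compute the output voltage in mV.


Quarter bridge output: Vout = (GF * epsilon * Vex) / 4.
Vout = (2.2 * 2697e-6 * 9.6) / 4
Vout = 0.05696064 / 4 V
Vout = 0.01424016 V = 14.2402 mV

14.2402 mV


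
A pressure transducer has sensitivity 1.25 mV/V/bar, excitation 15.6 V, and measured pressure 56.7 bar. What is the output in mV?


Output = sensitivity * Vex * P.
Vout = 1.25 * 15.6 * 56.7
Vout = 19.5 * 56.7
Vout = 1105.65 mV

1105.65 mV


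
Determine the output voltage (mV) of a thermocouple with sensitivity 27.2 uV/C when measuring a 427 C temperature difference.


The thermocouple output V = sensitivity * dT.
V = 27.2 uV/C * 427 C
V = 11614.4 uV
V = 11.614 mV

11.614 mV


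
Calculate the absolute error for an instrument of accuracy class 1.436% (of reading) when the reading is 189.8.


Absolute error = (accuracy% / 100) * reading.
Error = (1.436 / 100) * 189.8
Error = 0.01436 * 189.8
Error = 2.7255

2.7255


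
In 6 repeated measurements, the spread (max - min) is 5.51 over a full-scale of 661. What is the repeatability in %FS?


Repeatability = (spread / full scale) * 100%.
R = (5.51 / 661) * 100
R = 0.834 %FS

0.834 %FS


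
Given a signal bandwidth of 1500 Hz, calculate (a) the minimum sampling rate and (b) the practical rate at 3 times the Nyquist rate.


By Nyquist theorem, fs_min = 2 * fmax.
fs_min = 2 * 1500 = 3000 Hz
Practical rate = 3 * fs_min = 3 * 3000 = 9000 Hz

fs_min = 3000 Hz, fs_practical = 9000 Hz


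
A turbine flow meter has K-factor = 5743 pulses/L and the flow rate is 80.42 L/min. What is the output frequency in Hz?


Frequency = K * Q / 60 (converting L/min to L/s).
f = 5743 * 80.42 / 60
f = 461852.06 / 60
f = 7697.53 Hz

7697.53 Hz


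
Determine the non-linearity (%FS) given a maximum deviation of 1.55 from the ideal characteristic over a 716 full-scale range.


Linearity error = (max deviation / full scale) * 100%.
Linearity = (1.55 / 716) * 100
Linearity = 0.216 %FS

0.216 %FS


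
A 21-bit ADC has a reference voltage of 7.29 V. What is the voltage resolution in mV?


The resolution (LSB) of an ADC is Vref / 2^n.
LSB = 7.29 / 2^21
LSB = 7.29 / 2097152
LSB = 3.48e-06 V = 0.00347614 mV

0.00347614 mV


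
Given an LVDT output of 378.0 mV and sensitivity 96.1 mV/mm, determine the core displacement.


Displacement = Vout / sensitivity.
d = 378.0 / 96.1
d = 3.933 mm

3.933 mm


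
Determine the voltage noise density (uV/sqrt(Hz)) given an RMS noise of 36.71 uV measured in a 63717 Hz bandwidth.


Noise spectral density = Vrms / sqrt(BW).
NSD = 36.71 / sqrt(63717)
NSD = 36.71 / 252.4223
NSD = 0.1454 uV/sqrt(Hz)

0.1454 uV/sqrt(Hz)


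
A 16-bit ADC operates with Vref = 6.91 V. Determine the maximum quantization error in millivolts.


The maximum quantization error is +/- LSB/2.
LSB = Vref / 2^n = 6.91 / 65536 = 0.00010544 V
Max error = LSB / 2 = 0.00010544 / 2 = 5.272e-05 V
Max error = 0.0527 mV

0.0527 mV


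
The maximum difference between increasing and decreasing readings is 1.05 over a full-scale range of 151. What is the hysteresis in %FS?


Hysteresis = (max difference / full scale) * 100%.
H = (1.05 / 151) * 100
H = 0.695 %FS

0.695 %FS


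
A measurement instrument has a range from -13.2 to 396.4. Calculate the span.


Span = upper range - lower range.
Span = 396.4 - (-13.2)
Span = 409.6

409.6


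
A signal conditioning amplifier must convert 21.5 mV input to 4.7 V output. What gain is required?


Gain = Vout / Vin (converting to same units).
G = 4.7 V / 21.5 mV
G = 4700.0 mV / 21.5 mV
G = 218.6

218.6


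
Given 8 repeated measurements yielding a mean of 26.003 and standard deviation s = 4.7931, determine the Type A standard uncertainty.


The standard uncertainty for Type A evaluation is u = s / sqrt(n).
u = 4.7931 / sqrt(8)
u = 4.7931 / 2.8284
u = 1.6946

1.6946


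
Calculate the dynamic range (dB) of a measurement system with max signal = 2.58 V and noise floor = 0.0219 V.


Dynamic range = 20 * log10(Vmax / Vnoise).
DR = 20 * log10(2.58 / 0.0219)
DR = 20 * log10(117.81)
DR = 41.42 dB

41.42 dB


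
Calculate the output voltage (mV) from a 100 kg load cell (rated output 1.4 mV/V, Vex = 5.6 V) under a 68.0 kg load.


Vout = rated_output * Vex * (load / capacity).
Vout = 1.4 * 5.6 * (68.0 / 100)
Vout = 1.4 * 5.6 * 0.68
Vout = 5.331 mV

5.331 mV


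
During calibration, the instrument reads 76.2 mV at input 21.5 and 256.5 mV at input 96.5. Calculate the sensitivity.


Sensitivity = (y2 - y1) / (x2 - x1).
S = (256.5 - 76.2) / (96.5 - 21.5)
S = 180.3 / 75.0
S = 2.404 mV/unit

2.404 mV/unit


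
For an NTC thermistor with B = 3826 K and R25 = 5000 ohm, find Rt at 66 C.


NTC thermistor equation: Rt = R25 * exp(B * (1/T - 1/T25)).
T in Kelvin: 339.15 K, T25 = 298.15 K
1/T - 1/T25 = 1/339.15 - 1/298.15 = -0.00040547
B * (1/T - 1/T25) = 3826 * -0.00040547 = -1.5513
Rt = 5000 * exp(-1.5513) = 1059.8 ohm

1059.8 ohm


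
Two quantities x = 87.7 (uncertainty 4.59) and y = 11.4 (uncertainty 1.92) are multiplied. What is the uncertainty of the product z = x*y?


For a product z = x*y, the relative uncertainty is:
uz/z = sqrt((ux/x)^2 + (uy/y)^2)
Relative uncertainties: ux/x = 4.59/87.7 = 0.052338
uy/y = 1.92/11.4 = 0.168421
z = 87.7 * 11.4 = 999.8
uz = 999.8 * sqrt(0.052338^2 + 0.168421^2) = 176.327

176.327


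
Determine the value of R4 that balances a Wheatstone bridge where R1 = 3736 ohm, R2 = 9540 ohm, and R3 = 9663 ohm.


At balance: R1*R4 = R2*R3, so R4 = R2*R3/R1.
R4 = 9540 * 9663 / 3736
R4 = 92185020 / 3736
R4 = 24674.79 ohm

24674.79 ohm


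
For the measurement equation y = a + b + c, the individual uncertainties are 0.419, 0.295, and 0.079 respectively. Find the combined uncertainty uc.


For a sum of independent quantities, uc = sqrt(u1^2 + u2^2 + u3^2).
uc = sqrt(0.419^2 + 0.295^2 + 0.079^2)
uc = sqrt(0.175561 + 0.087025 + 0.006241)
uc = 0.5185

0.5185


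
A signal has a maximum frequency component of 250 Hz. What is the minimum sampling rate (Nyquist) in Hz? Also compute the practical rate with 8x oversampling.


By Nyquist theorem, fs_min = 2 * fmax.
fs_min = 2 * 250 = 500 Hz
Practical rate = 8 * fs_min = 8 * 500 = 4000 Hz

fs_min = 500 Hz, fs_practical = 4000 Hz


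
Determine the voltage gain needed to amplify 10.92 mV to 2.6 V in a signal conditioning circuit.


Gain = Vout / Vin (converting to same units).
G = 2.6 V / 10.92 mV
G = 2600.0 mV / 10.92 mV
G = 238.1

238.1


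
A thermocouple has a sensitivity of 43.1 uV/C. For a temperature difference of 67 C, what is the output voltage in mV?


The thermocouple output V = sensitivity * dT.
V = 43.1 uV/C * 67 C
V = 2887.7 uV
V = 2.888 mV

2.888 mV


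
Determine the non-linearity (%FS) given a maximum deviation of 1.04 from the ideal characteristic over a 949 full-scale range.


Linearity error = (max deviation / full scale) * 100%.
Linearity = (1.04 / 949) * 100
Linearity = 0.11 %FS

0.11 %FS


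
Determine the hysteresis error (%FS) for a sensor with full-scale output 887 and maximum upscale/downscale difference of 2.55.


Hysteresis = (max difference / full scale) * 100%.
H = (2.55 / 887) * 100
H = 0.287 %FS

0.287 %FS


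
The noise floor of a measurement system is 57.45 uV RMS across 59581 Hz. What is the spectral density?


Noise spectral density = Vrms / sqrt(BW).
NSD = 57.45 / sqrt(59581)
NSD = 57.45 / 244.0922
NSD = 0.2354 uV/sqrt(Hz)

0.2354 uV/sqrt(Hz)


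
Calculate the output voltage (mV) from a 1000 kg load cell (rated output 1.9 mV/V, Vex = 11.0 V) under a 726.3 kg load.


Vout = rated_output * Vex * (load / capacity).
Vout = 1.9 * 11.0 * (726.3 / 1000)
Vout = 1.9 * 11.0 * 0.7263
Vout = 15.18 mV

15.18 mV


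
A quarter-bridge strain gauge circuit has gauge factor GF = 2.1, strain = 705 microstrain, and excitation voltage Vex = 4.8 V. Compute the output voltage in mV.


Quarter bridge output: Vout = (GF * epsilon * Vex) / 4.
Vout = (2.1 * 705e-6 * 4.8) / 4
Vout = 0.0071064 / 4 V
Vout = 0.0017766 V = 1.7766 mV

1.7766 mV


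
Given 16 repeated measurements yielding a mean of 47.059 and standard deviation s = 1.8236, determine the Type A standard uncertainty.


The standard uncertainty for Type A evaluation is u = s / sqrt(n).
u = 1.8236 / sqrt(16)
u = 1.8236 / 4.0
u = 0.4559

0.4559


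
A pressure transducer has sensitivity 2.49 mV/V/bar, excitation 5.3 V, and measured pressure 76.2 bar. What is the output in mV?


Output = sensitivity * Vex * P.
Vout = 2.49 * 5.3 * 76.2
Vout = 13.197 * 76.2
Vout = 1005.61 mV

1005.61 mV


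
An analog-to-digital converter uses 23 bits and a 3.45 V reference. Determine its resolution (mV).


The resolution (LSB) of an ADC is Vref / 2^n.
LSB = 3.45 / 2^23
LSB = 3.45 / 8388608
LSB = 4.1e-07 V = 0.00041127 mV

0.00041127 mV


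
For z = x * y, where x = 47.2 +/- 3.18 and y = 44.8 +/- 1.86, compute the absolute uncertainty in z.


For a product z = x*y, the relative uncertainty is:
uz/z = sqrt((ux/x)^2 + (uy/y)^2)
Relative uncertainties: ux/x = 3.18/47.2 = 0.067373
uy/y = 1.86/44.8 = 0.041518
z = 47.2 * 44.8 = 2114.6
uz = 2114.6 * sqrt(0.067373^2 + 0.041518^2) = 167.342

167.342


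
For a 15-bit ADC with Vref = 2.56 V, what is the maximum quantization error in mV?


The maximum quantization error is +/- LSB/2.
LSB = Vref / 2^n = 2.56 / 32768 = 7.813e-05 V
Max error = LSB / 2 = 7.813e-05 / 2 = 3.906e-05 V
Max error = 0.0391 mV

0.0391 mV


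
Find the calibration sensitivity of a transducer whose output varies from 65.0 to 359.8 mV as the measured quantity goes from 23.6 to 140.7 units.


Sensitivity = (y2 - y1) / (x2 - x1).
S = (359.8 - 65.0) / (140.7 - 23.6)
S = 294.8 / 117.1
S = 2.5175 mV/unit

2.5175 mV/unit


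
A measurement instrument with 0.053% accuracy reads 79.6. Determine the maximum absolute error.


Absolute error = (accuracy% / 100) * reading.
Error = (0.053 / 100) * 79.6
Error = 0.00053 * 79.6
Error = 0.0422

0.0422


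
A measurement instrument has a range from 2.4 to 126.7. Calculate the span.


Span = upper range - lower range.
Span = 126.7 - (2.4)
Span = 124.3

124.3


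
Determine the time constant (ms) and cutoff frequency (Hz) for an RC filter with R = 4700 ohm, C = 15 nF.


Time constant: tau = R * C.
tau = 4700 * 1.50e-08 = 7.05e-05 s
tau = 0.0705 ms
Cutoff frequency: fc = 1 / (2*pi*R*C).
fc = 1 / (2*pi*7.05e-05) = 2257.52 Hz

tau = 0.0705 ms, fc = 2257.52 Hz


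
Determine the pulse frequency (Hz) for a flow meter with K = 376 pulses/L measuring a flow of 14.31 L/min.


Frequency = K * Q / 60 (converting L/min to L/s).
f = 376 * 14.31 / 60
f = 5380.56 / 60
f = 89.68 Hz

89.68 Hz


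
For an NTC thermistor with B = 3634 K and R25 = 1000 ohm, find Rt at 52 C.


NTC thermistor equation: Rt = R25 * exp(B * (1/T - 1/T25)).
T in Kelvin: 325.15 K, T25 = 298.15 K
1/T - 1/T25 = 1/325.15 - 1/298.15 = -0.00027851
B * (1/T - 1/T25) = 3634 * -0.00027851 = -1.0121
Rt = 1000 * exp(-1.0121) = 363.4 ohm

363.4 ohm


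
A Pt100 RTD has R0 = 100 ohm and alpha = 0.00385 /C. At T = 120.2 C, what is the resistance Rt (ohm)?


The RTD equation: Rt = R0 * (1 + alpha * T).
Rt = 100 * (1 + 0.00385 * 120.2)
Rt = 100 * (1 + 0.46277)
Rt = 100 * 1.46277
Rt = 146.277 ohm

146.277 ohm


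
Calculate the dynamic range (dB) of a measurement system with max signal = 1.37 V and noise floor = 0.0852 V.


Dynamic range = 20 * log10(Vmax / Vnoise).
DR = 20 * log10(1.37 / 0.0852)
DR = 20 * log10(16.08)
DR = 24.13 dB

24.13 dB


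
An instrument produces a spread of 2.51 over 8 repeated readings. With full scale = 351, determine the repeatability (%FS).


Repeatability = (spread / full scale) * 100%.
R = (2.51 / 351) * 100
R = 0.715 %FS

0.715 %FS


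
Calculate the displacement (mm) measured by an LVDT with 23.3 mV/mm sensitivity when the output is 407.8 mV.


Displacement = Vout / sensitivity.
d = 407.8 / 23.3
d = 17.502 mm

17.502 mm


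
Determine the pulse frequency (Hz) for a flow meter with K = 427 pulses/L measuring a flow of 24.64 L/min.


Frequency = K * Q / 60 (converting L/min to L/s).
f = 427 * 24.64 / 60
f = 10521.28 / 60
f = 175.35 Hz

175.35 Hz


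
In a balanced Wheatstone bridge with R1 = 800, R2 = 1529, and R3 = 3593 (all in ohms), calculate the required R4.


At balance: R1*R4 = R2*R3, so R4 = R2*R3/R1.
R4 = 1529 * 3593 / 800
R4 = 5493697 / 800
R4 = 6867.12 ohm

6867.12 ohm


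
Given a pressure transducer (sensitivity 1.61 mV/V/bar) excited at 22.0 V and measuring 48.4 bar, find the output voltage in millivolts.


Output = sensitivity * Vex * P.
Vout = 1.61 * 22.0 * 48.4
Vout = 35.42 * 48.4
Vout = 1714.33 mV

1714.33 mV


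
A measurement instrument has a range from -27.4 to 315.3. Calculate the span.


Span = upper range - lower range.
Span = 315.3 - (-27.4)
Span = 342.7

342.7


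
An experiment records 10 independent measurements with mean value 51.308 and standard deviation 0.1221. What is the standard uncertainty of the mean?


The standard uncertainty for Type A evaluation is u = s / sqrt(n).
u = 0.1221 / sqrt(10)
u = 0.1221 / 3.1623
u = 0.0386

0.0386


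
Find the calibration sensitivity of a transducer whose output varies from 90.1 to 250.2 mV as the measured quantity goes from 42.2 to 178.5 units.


Sensitivity = (y2 - y1) / (x2 - x1).
S = (250.2 - 90.1) / (178.5 - 42.2)
S = 160.1 / 136.3
S = 1.1746 mV/unit

1.1746 mV/unit


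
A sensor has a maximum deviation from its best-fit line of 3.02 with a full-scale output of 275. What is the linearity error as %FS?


Linearity error = (max deviation / full scale) * 100%.
Linearity = (3.02 / 275) * 100
Linearity = 1.098 %FS

1.098 %FS


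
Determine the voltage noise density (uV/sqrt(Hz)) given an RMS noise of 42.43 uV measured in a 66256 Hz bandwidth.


Noise spectral density = Vrms / sqrt(BW).
NSD = 42.43 / sqrt(66256)
NSD = 42.43 / 257.4024
NSD = 0.1648 uV/sqrt(Hz)

0.1648 uV/sqrt(Hz)


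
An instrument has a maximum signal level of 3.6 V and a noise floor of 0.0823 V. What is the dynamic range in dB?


Dynamic range = 20 * log10(Vmax / Vnoise).
DR = 20 * log10(3.6 / 0.0823)
DR = 20 * log10(43.74)
DR = 32.82 dB

32.82 dB


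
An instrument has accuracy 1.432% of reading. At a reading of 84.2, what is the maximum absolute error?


Absolute error = (accuracy% / 100) * reading.
Error = (1.432 / 100) * 84.2
Error = 0.01432 * 84.2
Error = 1.2057

1.2057


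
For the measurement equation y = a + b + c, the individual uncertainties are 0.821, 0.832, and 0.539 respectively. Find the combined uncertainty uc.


For a sum of independent quantities, uc = sqrt(u1^2 + u2^2 + u3^2).
uc = sqrt(0.821^2 + 0.832^2 + 0.539^2)
uc = sqrt(0.674041 + 0.692224 + 0.290521)
uc = 1.2872

1.2872


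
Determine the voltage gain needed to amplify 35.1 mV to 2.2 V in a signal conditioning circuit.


Gain = Vout / Vin (converting to same units).
G = 2.2 V / 35.1 mV
G = 2200.0 mV / 35.1 mV
G = 62.68

62.68


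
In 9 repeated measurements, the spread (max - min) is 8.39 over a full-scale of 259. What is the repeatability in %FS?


Repeatability = (spread / full scale) * 100%.
R = (8.39 / 259) * 100
R = 3.239 %FS

3.239 %FS


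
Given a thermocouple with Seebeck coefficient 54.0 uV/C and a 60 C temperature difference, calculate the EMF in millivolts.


The thermocouple output V = sensitivity * dT.
V = 54.0 uV/C * 60 C
V = 3240.0 uV
V = 3.24 mV

3.24 mV


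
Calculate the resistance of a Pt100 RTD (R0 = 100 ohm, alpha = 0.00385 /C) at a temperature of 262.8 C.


The RTD equation: Rt = R0 * (1 + alpha * T).
Rt = 100 * (1 + 0.00385 * 262.8)
Rt = 100 * (1 + 1.01178)
Rt = 100 * 2.01178
Rt = 201.178 ohm

201.178 ohm


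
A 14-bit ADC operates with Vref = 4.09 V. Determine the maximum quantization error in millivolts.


The maximum quantization error is +/- LSB/2.
LSB = Vref / 2^n = 4.09 / 16384 = 0.00024963 V
Max error = LSB / 2 = 0.00024963 / 2 = 0.00012482 V
Max error = 0.1248 mV

0.1248 mV


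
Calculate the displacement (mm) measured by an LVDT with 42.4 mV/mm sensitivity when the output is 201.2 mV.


Displacement = Vout / sensitivity.
d = 201.2 / 42.4
d = 4.745 mm

4.745 mm


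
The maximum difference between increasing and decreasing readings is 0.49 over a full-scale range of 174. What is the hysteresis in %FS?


Hysteresis = (max difference / full scale) * 100%.
H = (0.49 / 174) * 100
H = 0.282 %FS

0.282 %FS


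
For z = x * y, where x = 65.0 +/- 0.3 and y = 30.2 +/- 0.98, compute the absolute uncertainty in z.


For a product z = x*y, the relative uncertainty is:
uz/z = sqrt((ux/x)^2 + (uy/y)^2)
Relative uncertainties: ux/x = 0.3/65.0 = 0.004615
uy/y = 0.98/30.2 = 0.03245
z = 65.0 * 30.2 = 1963.0
uz = 1963.0 * sqrt(0.004615^2 + 0.03245^2) = 64.341

64.341


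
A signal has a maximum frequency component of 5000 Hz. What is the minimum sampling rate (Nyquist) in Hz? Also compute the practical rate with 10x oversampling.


By Nyquist theorem, fs_min = 2 * fmax.
fs_min = 2 * 5000 = 10000 Hz
Practical rate = 10 * fs_min = 10 * 10000 = 100000 Hz

fs_min = 10000 Hz, fs_practical = 100000 Hz


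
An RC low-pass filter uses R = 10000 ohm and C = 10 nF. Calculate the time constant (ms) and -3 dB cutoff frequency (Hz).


Time constant: tau = R * C.
tau = 10000 * 1.00e-08 = 0.0001 s
tau = 0.1 ms
Cutoff frequency: fc = 1 / (2*pi*R*C).
fc = 1 / (2*pi*0.0001) = 1591.55 Hz

tau = 0.1 ms, fc = 1591.55 Hz


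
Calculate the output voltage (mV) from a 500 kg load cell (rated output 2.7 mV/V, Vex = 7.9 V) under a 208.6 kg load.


Vout = rated_output * Vex * (load / capacity).
Vout = 2.7 * 7.9 * (208.6 / 500)
Vout = 2.7 * 7.9 * 0.4172
Vout = 8.899 mV

8.899 mV


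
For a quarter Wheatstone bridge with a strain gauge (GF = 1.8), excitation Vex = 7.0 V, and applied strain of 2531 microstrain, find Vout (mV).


Quarter bridge output: Vout = (GF * epsilon * Vex) / 4.
Vout = (1.8 * 2531e-6 * 7.0) / 4
Vout = 0.0318906 / 4 V
Vout = 0.00797265 V = 7.9726 mV

7.9726 mV


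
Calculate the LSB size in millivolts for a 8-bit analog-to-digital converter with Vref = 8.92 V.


The resolution (LSB) of an ADC is Vref / 2^n.
LSB = 8.92 / 2^8
LSB = 8.92 / 256
LSB = 0.03484375 V = 34.84375 mV

34.84375 mV


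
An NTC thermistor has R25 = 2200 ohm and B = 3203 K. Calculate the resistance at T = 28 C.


NTC thermistor equation: Rt = R25 * exp(B * (1/T - 1/T25)).
T in Kelvin: 301.15 K, T25 = 298.15 K
1/T - 1/T25 = 1/301.15 - 1/298.15 = -3.341e-05
B * (1/T - 1/T25) = 3203 * -3.341e-05 = -0.107
Rt = 2200 * exp(-0.107) = 1976.7 ohm

1976.7 ohm


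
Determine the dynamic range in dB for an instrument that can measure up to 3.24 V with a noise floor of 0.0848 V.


Dynamic range = 20 * log10(Vmax / Vnoise).
DR = 20 * log10(3.24 / 0.0848)
DR = 20 * log10(38.21)
DR = 31.64 dB

31.64 dB
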